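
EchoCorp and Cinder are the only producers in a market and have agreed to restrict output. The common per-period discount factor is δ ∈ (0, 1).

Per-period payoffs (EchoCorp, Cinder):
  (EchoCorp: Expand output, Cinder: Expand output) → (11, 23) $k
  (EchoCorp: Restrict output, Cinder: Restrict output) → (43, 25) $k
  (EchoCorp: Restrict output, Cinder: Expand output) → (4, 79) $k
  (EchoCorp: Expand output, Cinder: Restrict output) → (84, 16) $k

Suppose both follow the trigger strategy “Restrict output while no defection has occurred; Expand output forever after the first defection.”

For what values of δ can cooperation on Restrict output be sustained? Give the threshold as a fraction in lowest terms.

27/28

EchoCorp: cooperation gives 43 each period; deviation gives 84 once then 11 forever.
  43/(1−δ) ≥ 84 + 11δ/(1−δ) ⇒ δ ≥ 41/73.
Cinder: cooperation gives 25 each period; deviation gives 79 once then 23 forever.
  δ ≥ 54/56 = 27/28.
Both must hold, so the binding constraint is Cinder's: δ ≥ 27/28.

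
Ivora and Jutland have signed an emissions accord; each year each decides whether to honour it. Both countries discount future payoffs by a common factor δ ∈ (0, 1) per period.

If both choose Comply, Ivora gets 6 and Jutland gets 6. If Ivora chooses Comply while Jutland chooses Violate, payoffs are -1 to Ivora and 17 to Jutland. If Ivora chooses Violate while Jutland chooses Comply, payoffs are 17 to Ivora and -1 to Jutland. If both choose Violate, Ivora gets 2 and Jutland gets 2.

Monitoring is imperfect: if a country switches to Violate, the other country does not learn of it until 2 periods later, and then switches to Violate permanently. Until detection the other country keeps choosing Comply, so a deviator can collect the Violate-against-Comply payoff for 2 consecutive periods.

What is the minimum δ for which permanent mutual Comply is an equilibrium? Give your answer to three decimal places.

0.856

A deviator earns 17 for 2 periods, then 2 forever; cooperating earns 6 forever. Multiplying the IC by (1−δ):
6 ≥ 17(1−δ^2) + 2δ^2, so 15·δ^2 ≥ 11 and δ^2 ≥ 11/15.
δ ≥ (11/15)^(1/2) ≈ 0.856.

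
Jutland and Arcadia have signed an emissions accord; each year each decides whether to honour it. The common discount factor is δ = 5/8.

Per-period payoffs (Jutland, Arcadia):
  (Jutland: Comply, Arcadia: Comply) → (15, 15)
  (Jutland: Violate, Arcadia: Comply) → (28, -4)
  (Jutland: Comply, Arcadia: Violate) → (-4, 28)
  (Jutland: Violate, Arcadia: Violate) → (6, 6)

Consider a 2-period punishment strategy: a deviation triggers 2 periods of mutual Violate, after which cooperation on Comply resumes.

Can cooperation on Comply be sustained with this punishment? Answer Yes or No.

A one-shot deviation gives 28 now, then 6 for 2 periods, then back to 15.
Gain from deviating: (28−15) today; loss: (15−6) in each of the next 2 periods.
No-deviation condition: (15−6)(δ+…+δ^2) ≥ 28−15, i.e. δ+…+δ^2 ≥ 13/9.
At δ = 5/8: δ+…+δ^2 = 1.0156 < 1.4444.
So cooperation is not sustainable.

No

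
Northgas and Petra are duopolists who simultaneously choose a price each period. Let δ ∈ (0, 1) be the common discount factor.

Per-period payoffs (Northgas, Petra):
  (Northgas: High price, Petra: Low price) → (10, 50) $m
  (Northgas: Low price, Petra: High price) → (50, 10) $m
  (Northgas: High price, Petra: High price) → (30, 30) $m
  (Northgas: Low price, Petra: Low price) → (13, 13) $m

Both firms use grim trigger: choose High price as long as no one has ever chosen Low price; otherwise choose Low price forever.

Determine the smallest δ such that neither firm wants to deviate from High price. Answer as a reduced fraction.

30/(1−δ) ≥ 50 + 13δ/(1−δ)
30 ≥ 50 − 37δ
δ ≥ 20/37.

20/37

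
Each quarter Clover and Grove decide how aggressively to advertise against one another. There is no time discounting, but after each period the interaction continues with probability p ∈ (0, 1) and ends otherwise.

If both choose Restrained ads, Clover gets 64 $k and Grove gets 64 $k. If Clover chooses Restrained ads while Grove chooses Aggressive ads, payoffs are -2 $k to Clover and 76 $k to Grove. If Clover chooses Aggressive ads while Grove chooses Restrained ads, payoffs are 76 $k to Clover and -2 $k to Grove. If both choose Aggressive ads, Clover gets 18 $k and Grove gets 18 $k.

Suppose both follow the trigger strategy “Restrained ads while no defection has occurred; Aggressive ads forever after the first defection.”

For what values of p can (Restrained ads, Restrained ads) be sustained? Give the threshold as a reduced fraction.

With no time discounting, the continuation probability p plays the role of the discount factor.
Grim-trigger IC: 64/(1−p) ≥ 76 + 18p/(1−p) ⇒ p ≥ (76−64)/(76−18) = 6/29.

6/29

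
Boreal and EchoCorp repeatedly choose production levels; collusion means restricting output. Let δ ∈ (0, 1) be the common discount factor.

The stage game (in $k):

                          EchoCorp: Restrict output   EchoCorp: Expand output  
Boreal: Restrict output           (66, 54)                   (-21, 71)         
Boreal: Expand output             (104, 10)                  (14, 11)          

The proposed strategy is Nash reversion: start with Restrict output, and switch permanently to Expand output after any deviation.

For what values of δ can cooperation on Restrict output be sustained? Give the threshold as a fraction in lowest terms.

19/45

Boreal's threshold: (104−66)/(104−14) = 19/45.
EchoCorp's threshold: (71−54)/(71−11) = 17/60.
19/45 > 17/60, so Boreal binds and δ* = 19/45.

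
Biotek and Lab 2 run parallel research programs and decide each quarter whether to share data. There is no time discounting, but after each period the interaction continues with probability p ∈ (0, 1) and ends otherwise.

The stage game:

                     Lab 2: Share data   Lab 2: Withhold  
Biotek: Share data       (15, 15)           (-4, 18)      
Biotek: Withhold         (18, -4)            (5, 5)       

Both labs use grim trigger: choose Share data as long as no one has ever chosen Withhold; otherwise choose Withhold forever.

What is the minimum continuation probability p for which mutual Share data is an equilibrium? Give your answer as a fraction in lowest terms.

3/13

With no time discounting, the continuation probability p plays the role of the discount factor.
Grim-trigger IC: 15/(1−p) ≥ 18 + 5p/(1−p) ⇒ p ≥ (18−15)/(18−5) = 3/13.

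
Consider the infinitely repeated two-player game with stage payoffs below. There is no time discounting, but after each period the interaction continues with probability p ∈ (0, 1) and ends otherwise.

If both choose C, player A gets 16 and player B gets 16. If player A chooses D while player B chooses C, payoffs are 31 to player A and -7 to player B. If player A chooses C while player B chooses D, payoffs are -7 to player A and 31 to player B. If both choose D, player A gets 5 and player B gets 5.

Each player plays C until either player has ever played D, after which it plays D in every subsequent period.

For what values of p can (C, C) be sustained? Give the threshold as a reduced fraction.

With no time discounting, the continuation probability p plays the role of the discount factor.
Grim-trigger IC: 16/(1−p) ≥ 31 + 5p/(1−p) ⇒ p ≥ (31−16)/(31−5) = 15/26.

15/26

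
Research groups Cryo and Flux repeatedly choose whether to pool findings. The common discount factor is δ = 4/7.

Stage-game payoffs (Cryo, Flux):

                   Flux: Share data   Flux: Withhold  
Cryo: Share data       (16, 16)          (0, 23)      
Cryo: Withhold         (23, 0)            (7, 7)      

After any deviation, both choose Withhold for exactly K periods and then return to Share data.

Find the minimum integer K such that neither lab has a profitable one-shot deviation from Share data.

2

No profitable deviation requires (16−7)(δ+…+δ^K) ≥ 23−16, i.e. δ+…+δ^K ≥ 7/9 ≈ 0.7778.
With δ = 4/7, the partial sums are K=1: 0.5714, K=2: 0.8980.
K = 2 is the first length at which the sum reaches 0.7778.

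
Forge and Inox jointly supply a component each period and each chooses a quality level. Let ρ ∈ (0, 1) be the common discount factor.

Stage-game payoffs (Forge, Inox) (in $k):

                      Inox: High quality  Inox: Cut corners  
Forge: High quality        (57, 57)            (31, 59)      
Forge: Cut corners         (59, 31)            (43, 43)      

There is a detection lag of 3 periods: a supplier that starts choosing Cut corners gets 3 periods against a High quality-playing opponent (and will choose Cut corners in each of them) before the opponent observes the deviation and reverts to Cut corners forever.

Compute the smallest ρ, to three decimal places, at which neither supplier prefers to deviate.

0.500

A deviator earns 59 for 3 periods, then 43 forever; cooperating earns 57 forever. Multiplying the IC by (1−ρ):
57 ≥ 59(1−ρ^3) + 43ρ^3, so 16·ρ^3 ≥ 2 and ρ^3 ≥ 1/8.
ρ ≥ (1/8)^(1/3) ≈ 0.500.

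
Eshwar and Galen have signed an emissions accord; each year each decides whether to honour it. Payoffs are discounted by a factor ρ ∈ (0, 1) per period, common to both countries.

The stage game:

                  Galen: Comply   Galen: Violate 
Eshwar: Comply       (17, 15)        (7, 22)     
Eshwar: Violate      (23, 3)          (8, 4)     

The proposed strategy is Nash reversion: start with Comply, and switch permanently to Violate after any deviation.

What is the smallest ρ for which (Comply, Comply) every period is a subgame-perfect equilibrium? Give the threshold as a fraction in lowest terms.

Eshwar's threshold: (23−17)/(23−8) = 2/5.
Galen's threshold: (22−15)/(22−4) = 7/18.
2/5 > 7/18, so Eshwar binds and ρ* = 2/5.

2/5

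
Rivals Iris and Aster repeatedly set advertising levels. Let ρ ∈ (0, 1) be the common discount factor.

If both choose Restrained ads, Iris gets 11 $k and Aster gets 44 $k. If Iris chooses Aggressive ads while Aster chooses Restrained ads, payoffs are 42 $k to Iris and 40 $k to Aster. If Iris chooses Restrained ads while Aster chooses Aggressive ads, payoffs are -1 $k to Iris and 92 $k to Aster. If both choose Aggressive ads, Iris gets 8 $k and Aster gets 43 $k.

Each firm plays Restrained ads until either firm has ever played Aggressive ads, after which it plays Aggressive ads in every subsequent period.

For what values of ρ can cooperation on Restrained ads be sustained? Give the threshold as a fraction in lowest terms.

48/49

Iris's threshold: (42−11)/(42−8) = 31/34.
Aster's threshold: (92−44)/(92−43) = 48/49.
31/34 < 48/49, so Aster binds and ρ* = 48/49.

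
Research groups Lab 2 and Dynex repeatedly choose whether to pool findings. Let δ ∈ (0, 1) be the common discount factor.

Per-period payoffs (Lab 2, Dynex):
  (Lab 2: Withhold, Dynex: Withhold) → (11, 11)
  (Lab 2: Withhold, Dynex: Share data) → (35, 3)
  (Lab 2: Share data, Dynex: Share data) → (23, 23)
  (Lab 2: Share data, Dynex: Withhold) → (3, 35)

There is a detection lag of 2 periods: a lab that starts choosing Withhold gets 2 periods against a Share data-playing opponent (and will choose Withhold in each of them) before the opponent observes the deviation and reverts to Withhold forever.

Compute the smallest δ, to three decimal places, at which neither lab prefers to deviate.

Deviating for the 2 undetected periods gains 35−23 = 12 per period over cooperation, then loses 23−11 = 12 per period forever once punishment starts.
Gain: 12(1 + δ + … + δ^1); loss: 12·δ^2/(1−δ).
No profitable deviation ⇔ 12(1−δ^2) ≤ 12·δ^2, i.e. δ^2 ≥ 12/(12+12) = 1/2.
Hence δ ≥ (1/2)^(1/2) ≈ 0.707.

0.707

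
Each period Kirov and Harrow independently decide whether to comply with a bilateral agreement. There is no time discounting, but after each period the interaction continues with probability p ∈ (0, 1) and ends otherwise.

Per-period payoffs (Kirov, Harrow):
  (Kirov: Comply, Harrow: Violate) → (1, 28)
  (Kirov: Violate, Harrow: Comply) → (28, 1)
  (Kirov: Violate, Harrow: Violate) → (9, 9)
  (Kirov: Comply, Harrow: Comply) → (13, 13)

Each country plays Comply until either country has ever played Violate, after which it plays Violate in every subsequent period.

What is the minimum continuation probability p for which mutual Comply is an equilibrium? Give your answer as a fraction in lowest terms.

15/19

With no time discounting, the continuation probability p plays the role of the discount factor.
Grim-trigger IC: 13/(1−p) ≥ 28 + 9p/(1−p) ⇒ p ≥ (28−13)/(28−9) = 15/19.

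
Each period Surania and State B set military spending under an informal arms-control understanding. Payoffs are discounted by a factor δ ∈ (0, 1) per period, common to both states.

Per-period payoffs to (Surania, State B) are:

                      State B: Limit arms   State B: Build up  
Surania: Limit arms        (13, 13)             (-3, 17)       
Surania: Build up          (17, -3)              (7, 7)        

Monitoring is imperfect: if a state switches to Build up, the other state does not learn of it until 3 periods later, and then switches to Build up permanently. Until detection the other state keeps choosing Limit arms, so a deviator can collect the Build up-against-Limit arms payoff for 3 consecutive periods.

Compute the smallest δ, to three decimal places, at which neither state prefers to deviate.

The best deviation is to choose Build up for all 3 undetected periods, earning 17 each, then 7 forever once detected.
Deviation value: 17(1−δ^3)/(1−δ) + 7δ^3/(1−δ); cooperation value: 13/(1−δ).
IC: 13 ≥ 17(1−δ^3) + 7δ^3 = 17 − 10δ^3.
So δ^3 ≥ 4/10 = 2/5, giving δ ≥ (2/5)^(1/3) ≈ 0.737.

0.737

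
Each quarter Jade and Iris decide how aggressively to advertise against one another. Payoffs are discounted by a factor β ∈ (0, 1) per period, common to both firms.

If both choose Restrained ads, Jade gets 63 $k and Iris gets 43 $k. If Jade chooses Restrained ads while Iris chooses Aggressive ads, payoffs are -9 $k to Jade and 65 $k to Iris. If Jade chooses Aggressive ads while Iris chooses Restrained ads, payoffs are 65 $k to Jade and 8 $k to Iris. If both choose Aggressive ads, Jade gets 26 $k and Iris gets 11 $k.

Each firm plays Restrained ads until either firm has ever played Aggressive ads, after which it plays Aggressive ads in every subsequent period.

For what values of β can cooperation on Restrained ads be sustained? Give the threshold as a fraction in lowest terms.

11/27

Jade: cooperation gives 63 each period; deviation gives 65 once then 26 forever.
  63/(1−β) ≥ 65 + 26β/(1−β) ⇒ β ≥ 2/39.
Iris: cooperation gives 43 each period; deviation gives 65 once then 11 forever.
  β ≥ 22/54 = 11/27.
Both must hold, so the binding constraint is Iris's: β ≥ 11/27.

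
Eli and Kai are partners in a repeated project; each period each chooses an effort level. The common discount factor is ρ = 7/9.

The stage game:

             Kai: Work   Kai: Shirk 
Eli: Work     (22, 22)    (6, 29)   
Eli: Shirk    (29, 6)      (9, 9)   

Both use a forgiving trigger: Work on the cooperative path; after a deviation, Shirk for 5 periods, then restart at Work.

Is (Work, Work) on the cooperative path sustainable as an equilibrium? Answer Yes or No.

Yes

A one-shot deviation gives 29 now, then 9 for 5 periods, then back to 22.
Gain from deviating: (29−22) today; loss: (22−9) in each of the next 5 periods.
No-deviation condition: (22−9)(ρ+…+ρ^5) ≥ 29−22, i.e. ρ+…+ρ^5 ≥ 7/13.
At ρ = 7/9: ρ+…+ρ^5 = 2.5038 ≥ 0.5385.
So cooperation is sustainable.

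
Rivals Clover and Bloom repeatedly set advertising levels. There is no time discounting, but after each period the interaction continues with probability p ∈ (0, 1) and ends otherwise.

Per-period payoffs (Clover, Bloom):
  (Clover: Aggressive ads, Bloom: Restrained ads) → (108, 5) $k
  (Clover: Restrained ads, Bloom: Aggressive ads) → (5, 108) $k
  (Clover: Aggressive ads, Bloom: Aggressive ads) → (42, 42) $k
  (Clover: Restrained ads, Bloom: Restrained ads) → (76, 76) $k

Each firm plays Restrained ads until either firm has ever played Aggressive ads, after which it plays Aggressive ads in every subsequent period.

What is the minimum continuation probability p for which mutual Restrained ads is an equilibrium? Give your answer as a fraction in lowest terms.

16/33

Expected cooperation value is 76 + p·76 + p²·76 + … = 76/(1−p); deviation gives 108 + p·42/(1−p).
76 ≥ 108(1−p) + 42p ⇒ 66p ≥ 32 ⇒ p ≥ 32/66 = 16/33.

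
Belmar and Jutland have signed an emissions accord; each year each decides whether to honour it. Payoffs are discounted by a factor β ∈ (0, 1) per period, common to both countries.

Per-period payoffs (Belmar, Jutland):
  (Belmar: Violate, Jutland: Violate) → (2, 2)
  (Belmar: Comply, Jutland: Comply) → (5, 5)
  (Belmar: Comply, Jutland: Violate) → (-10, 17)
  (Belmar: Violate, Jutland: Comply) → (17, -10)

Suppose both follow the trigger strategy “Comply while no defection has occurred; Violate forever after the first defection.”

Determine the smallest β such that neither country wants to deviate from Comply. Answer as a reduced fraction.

One-period gain from deviating is 17 − 5 = 12. The loss is 5 − 2 = 3 in every subsequent period, with present value 3·β/(1−β).
Deviation is unprofitable when 3·β/(1−β) ≥ 12, i.e. β/(1−β) ≥ 4.
Equivalently β ≥ 12/(12+3) = 4/5.

4/5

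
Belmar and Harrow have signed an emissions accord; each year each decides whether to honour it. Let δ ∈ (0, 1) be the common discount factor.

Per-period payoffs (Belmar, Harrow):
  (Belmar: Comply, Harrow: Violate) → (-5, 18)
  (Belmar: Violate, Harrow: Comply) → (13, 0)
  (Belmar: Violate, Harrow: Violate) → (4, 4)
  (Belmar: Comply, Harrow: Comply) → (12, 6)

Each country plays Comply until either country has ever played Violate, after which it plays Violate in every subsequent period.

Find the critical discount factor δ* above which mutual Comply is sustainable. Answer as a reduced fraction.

For Belmar: deviation gain 13−12 = 1, per-period punishment loss 12−4 = 8. IC gives δ ≥ 1/9.
For Harrow: gain 12, loss 2 per period, so δ ≥ 12/14 = 6/7.
The tighter constraint is Harrow's, so cooperation needs δ ≥ 6/7.

6/7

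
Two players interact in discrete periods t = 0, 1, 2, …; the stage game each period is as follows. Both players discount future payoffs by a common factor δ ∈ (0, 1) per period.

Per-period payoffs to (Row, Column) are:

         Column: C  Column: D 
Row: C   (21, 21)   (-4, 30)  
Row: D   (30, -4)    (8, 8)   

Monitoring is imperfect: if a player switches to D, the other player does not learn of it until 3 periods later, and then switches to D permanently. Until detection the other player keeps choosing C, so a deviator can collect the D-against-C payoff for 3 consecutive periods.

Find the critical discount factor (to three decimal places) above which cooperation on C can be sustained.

0.742

A deviator earns 30 for 3 periods, then 8 forever; cooperating earns 21 forever. Multiplying the IC by (1−δ):
21 ≥ 30(1−δ^3) + 8δ^3, so 22·δ^3 ≥ 9 and δ^3 ≥ 9/22.
δ ≥ (9/22)^(1/3) ≈ 0.742.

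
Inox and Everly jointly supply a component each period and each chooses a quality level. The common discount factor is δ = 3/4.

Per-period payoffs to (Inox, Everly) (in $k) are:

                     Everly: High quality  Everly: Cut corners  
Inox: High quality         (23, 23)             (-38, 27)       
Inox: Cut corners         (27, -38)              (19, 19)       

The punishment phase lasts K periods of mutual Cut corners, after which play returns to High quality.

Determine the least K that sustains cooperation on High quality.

No profitable deviation requires (23−19)(δ+…+δ^K) ≥ 27−23, i.e. δ+…+δ^K ≥ 1 ≈ 1.0000.
With δ = 3/4, the partial sums are K=1: 0.7500, K=2: 1.3125.
K = 2 is the first length at which the sum reaches 1.0000.

2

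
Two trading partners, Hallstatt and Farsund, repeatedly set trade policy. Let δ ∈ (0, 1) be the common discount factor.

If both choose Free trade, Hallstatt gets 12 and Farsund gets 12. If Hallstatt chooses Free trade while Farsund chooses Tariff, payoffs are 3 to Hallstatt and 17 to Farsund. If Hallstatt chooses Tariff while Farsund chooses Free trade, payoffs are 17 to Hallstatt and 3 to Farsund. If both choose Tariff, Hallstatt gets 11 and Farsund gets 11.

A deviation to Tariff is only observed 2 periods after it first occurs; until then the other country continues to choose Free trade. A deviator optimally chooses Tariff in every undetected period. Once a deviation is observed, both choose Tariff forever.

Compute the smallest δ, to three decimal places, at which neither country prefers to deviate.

0.913

Deviating for the 2 undetected periods gains 17−12 = 5 per period over cooperation, then loses 12−11 = 1 per period forever once punishment starts.
Gain: 5(1 + δ + … + δ^1); loss: 1·δ^2/(1−δ).
No profitable deviation ⇔ 5(1−δ^2) ≤ 1·δ^2, i.e. δ^2 ≥ 5/(5+1) = 5/6.
Hence δ ≥ (5/6)^(1/2) ≈ 0.913.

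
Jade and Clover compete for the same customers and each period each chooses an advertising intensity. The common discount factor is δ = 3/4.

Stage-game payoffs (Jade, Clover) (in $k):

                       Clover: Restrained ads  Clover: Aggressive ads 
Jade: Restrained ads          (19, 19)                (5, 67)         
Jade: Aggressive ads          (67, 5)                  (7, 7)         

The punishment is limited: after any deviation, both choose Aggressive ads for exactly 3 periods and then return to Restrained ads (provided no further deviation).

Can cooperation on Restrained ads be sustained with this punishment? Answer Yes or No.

A one-shot deviation gives 67 now, then 7 for 3 periods, then back to 19.
Gain from deviating: (67−19) today; loss: (19−7) in each of the next 3 periods.
No-deviation condition: (19−7)(δ+…+δ^3) ≥ 67−19, i.e. δ+…+δ^3 ≥ 4.
At δ = 3/4: δ+…+δ^3 = 1.7344 < 4.0000.
So cooperation is not sustainable.

No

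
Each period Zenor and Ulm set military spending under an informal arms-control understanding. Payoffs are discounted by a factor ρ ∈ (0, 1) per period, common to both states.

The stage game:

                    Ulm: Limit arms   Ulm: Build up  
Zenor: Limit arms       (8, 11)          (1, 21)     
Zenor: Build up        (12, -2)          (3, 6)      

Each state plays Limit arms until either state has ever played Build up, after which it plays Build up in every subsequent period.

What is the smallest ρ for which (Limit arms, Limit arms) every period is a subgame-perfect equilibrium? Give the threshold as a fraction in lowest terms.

For Zenor: deviation gain 12−8 = 4, per-period punishment loss 8−3 = 5. IC gives ρ ≥ 4/9.
For Ulm: gain 10, loss 5 per period, so ρ ≥ 10/15 = 2/3.
The tighter constraint is Ulm's, so cooperation needs ρ ≥ 2/3.

2/3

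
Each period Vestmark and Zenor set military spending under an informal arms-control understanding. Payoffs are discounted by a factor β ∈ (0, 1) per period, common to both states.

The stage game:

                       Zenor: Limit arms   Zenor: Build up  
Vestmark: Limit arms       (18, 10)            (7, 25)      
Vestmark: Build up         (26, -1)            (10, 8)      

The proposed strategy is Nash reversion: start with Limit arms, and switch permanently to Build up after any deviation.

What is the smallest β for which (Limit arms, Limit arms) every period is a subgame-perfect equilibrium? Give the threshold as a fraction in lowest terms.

15/17

Vestmark: cooperation gives 18 each period; deviation gives 26 once then 10 forever.
  18/(1−β) ≥ 26 + 10β/(1−β) ⇒ β ≥ 8/16 = 1/2.
Zenor: cooperation gives 10 each period; deviation gives 25 once then 8 forever.
  β ≥ 15/17.
Both must hold, so the binding constraint is Zenor's: β ≥ 15/17.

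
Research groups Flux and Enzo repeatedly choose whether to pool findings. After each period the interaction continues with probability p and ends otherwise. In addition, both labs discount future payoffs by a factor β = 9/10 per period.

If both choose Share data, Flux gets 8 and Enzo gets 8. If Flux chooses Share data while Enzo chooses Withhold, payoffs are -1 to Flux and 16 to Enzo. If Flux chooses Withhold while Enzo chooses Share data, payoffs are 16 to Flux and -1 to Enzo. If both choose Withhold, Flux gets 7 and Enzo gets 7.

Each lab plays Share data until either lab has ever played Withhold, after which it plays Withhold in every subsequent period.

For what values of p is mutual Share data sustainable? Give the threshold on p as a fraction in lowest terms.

80/81

Expected continuation weight on next period's payoff is β·p = 9/10·p, which plays the role of the discount factor.
Cooperation requires 9/10·p ≥ (16−8)/(16−7) = 8/9, hence p ≥ 80/81.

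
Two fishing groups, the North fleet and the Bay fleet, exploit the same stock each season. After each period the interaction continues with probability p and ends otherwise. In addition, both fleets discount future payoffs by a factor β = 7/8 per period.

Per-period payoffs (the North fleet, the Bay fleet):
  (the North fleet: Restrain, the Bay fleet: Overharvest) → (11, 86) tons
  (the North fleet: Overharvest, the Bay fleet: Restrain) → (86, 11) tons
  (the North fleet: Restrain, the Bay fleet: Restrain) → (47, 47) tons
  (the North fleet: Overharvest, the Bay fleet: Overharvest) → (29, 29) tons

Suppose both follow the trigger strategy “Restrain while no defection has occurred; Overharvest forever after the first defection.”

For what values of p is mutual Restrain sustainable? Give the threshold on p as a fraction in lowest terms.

104/133

With continuation probability p and discount β, the effective per-period discount factor is βp.
Grim-trigger IC: βp ≥ (86−47)/(86−29) = 13/19.
So p ≥ (13/19)/(7/8) = 104/133.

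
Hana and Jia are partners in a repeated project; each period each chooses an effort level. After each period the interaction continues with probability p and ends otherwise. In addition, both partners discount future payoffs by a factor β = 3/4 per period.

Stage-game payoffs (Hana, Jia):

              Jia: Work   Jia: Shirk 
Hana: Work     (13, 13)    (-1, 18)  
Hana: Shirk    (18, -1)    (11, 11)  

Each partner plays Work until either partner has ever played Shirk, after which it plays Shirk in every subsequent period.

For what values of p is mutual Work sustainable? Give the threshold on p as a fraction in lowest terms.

Expected continuation weight on next period's payoff is β·p = 3/4·p, which plays the role of the discount factor.
Cooperation requires 3/4·p ≥ (18−13)/(18−11) = 5/7, hence p ≥ 20/21.

20/21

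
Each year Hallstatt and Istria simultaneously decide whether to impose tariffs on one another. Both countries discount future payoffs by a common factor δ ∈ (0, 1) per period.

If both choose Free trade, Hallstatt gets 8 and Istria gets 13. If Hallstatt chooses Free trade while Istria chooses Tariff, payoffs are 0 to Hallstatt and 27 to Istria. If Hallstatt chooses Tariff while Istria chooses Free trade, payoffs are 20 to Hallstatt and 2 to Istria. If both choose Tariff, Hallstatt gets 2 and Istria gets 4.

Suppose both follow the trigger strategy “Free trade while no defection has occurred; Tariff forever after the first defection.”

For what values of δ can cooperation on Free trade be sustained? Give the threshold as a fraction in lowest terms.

Hallstatt: cooperation gives 8 each period; deviation gives 20 once then 2 forever.
  8/(1−δ) ≥ 20 + 2δ/(1−δ) ⇒ δ ≥ 12/18 = 2/3.
Istria: cooperation gives 13 each period; deviation gives 27 once then 4 forever.
  δ ≥ 14/23.
Both must hold, so the binding constraint is Hallstatt's: δ ≥ 2/3.

2/3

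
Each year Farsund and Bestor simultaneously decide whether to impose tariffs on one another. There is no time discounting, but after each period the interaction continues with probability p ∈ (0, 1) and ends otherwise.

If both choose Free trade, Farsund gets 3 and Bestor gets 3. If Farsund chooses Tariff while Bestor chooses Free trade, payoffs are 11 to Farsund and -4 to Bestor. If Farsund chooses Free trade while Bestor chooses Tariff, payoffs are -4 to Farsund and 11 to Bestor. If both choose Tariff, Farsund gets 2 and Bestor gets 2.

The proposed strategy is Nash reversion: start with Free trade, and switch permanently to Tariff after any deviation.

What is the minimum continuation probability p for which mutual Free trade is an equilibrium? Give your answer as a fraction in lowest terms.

Expected cooperation value is 3 + p·3 + p²·3 + … = 3/(1−p); deviation gives 11 + p·2/(1−p).
3 ≥ 11(1−p) + 2p ⇒ 9p ≥ 8 ⇒ p ≥ 8/9.

8/9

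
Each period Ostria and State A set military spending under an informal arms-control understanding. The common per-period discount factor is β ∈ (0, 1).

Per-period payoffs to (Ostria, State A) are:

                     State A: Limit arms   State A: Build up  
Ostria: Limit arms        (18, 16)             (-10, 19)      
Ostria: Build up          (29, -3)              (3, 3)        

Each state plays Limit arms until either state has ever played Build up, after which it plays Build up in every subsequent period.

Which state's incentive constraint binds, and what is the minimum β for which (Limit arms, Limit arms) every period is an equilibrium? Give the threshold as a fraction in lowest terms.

Ostria; β ≥ 11/26

Ostria: cooperation gives 18 each period; deviation gives 29 once then 3 forever.
  18/(1−β) ≥ 29 + 3β/(1−β) ⇒ β ≥ 11/26.
State A: cooperation gives 16 each period; deviation gives 19 once then 3 forever.
  β ≥ 3/16.
Both must hold, so the binding constraint is Ostria's: β ≥ 11/26.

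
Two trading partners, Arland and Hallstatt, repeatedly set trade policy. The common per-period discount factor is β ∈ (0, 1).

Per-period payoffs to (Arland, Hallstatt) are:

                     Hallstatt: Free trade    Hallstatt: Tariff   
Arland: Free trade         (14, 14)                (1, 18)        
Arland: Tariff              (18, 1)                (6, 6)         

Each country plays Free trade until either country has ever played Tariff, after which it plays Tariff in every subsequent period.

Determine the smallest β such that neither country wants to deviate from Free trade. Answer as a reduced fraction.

Under grim trigger the critical discount factor is (T−C)/(T−P) with T = 18, C = 14, P = 6.
β* = (18−14)/(18−6) = 4/12 = 1/3.

1/3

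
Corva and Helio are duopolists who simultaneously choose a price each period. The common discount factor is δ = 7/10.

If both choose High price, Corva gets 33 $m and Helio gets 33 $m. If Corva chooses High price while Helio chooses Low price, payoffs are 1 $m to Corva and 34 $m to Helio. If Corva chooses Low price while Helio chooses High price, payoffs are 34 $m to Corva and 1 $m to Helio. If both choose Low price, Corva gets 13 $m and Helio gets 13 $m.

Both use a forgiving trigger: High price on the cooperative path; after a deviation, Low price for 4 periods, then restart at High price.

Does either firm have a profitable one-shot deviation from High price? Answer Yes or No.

A one-shot deviation gives 34 now, then 13 for 4 periods, then back to 33.
Gain from deviating: (34−33) today; loss: (33−13) in each of the next 4 periods.
No-deviation condition: (33−13)(δ+…+δ^4) ≥ 34−33, i.e. δ+…+δ^4 ≥ 1/20.
At δ = 7/10: δ+…+δ^4 = 1.7731 ≥ 0.0500.
So cooperation is sustainable.

No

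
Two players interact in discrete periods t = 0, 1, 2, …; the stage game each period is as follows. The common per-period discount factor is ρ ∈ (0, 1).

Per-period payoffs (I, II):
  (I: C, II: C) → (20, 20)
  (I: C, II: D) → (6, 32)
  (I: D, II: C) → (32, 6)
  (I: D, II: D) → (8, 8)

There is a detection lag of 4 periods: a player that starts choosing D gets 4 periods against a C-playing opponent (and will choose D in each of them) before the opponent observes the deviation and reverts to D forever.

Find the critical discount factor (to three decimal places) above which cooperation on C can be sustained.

0.841

The best deviation is to choose D for all 4 undetected periods, earning 32 each, then 8 forever once detected.
Deviation value: 32(1−ρ^4)/(1−ρ) + 8ρ^4/(1−ρ); cooperation value: 20/(1−ρ).
IC: 20 ≥ 32(1−ρ^4) + 8ρ^4 = 32 − 24ρ^4.
So ρ^4 ≥ 12/24 = 1/2, giving ρ ≥ (1/2)^(1/4) ≈ 0.841.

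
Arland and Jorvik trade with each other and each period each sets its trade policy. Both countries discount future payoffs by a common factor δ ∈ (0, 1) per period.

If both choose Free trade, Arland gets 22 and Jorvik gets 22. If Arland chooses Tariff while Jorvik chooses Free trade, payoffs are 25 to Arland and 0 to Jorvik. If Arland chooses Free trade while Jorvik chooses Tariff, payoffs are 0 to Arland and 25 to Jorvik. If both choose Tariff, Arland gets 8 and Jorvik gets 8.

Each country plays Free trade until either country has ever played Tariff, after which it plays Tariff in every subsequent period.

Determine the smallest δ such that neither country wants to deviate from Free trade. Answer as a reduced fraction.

3/17

Cooperation forever yields 22 each period: 22/(1−δ).
Deviating yields 25 once, then 8 forever: 25 + 8δ/(1−δ).
No profitable deviation requires 22/(1−δ) ≥ 25 + 8δ/(1−δ).
Multiplying by (1−δ): 22 ≥ 25(1−δ) + 8δ = 25 − 17δ.
So 17δ ≥ 3, i.e. δ ≥ 3/17.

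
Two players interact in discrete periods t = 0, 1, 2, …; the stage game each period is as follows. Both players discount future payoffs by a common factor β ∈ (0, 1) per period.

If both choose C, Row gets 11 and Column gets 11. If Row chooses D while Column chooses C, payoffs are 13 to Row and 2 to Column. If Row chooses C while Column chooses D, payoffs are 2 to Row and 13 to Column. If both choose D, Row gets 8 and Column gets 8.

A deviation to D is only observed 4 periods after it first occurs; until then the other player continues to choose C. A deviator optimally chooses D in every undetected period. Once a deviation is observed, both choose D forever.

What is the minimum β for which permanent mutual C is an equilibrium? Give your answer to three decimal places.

0.795

The best deviation is to choose D for all 4 undetected periods, earning 13 each, then 8 forever once detected.
Deviation value: 13(1−β^4)/(1−β) + 8β^4/(1−β); cooperation value: 11/(1−β).
IC: 11 ≥ 13(1−β^4) + 8β^4 = 13 − 5β^4.
So β^4 ≥ 2/5, giving β ≥ (2/5)^(1/4) ≈ 0.795.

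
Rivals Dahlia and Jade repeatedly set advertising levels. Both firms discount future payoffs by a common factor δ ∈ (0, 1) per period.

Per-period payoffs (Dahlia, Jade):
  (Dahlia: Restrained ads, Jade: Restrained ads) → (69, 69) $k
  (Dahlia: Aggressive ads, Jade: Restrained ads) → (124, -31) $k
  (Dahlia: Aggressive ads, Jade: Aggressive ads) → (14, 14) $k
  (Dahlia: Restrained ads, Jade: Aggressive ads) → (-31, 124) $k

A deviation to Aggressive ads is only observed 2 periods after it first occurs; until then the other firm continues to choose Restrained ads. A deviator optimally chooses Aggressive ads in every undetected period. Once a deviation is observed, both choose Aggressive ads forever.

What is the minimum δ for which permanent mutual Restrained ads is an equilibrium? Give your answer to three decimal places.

0.707

Deviating for the 2 undetected periods gains 124−69 = 55 per period over cooperation, then loses 69−14 = 55 per period forever once punishment starts.
Gain: 55(1 + δ + … + δ^1); loss: 55·δ^2/(1−δ).
No profitable deviation ⇔ 55(1−δ^2) ≤ 55·δ^2, i.e. δ^2 ≥ 55/(55+55) = 1/2.
Hence δ ≥ (1/2)^(1/2) ≈ 0.707.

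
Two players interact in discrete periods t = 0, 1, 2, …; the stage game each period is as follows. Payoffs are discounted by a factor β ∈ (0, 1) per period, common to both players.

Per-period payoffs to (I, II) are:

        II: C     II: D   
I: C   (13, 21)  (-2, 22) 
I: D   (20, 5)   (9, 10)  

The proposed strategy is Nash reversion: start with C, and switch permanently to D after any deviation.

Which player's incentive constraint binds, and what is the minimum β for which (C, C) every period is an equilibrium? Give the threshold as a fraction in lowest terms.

I: cooperation gives 13 each period; deviation gives 20 once then 9 forever.
  13/(1−β) ≥ 20 + 9β/(1−β) ⇒ β ≥ 7/11.
II: cooperation gives 21 each period; deviation gives 22 once then 10 forever.
  β ≥ 1/12.
Both must hold, so the binding constraint is I's: β ≥ 7/11.

I; β ≥ 7/11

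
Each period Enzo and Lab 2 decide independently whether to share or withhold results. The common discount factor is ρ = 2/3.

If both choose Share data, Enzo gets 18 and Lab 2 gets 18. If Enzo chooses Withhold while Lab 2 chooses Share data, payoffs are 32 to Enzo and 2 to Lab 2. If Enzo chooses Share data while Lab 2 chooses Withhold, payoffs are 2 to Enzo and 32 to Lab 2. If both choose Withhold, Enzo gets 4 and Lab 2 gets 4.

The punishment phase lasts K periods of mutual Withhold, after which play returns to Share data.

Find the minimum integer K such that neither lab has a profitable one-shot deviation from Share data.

No profitable deviation requires (18−4)(ρ+…+ρ^K) ≥ 32−18, i.e. ρ+…+ρ^K ≥ 1 ≈ 1.0000.
With ρ = 2/3, the partial sums are K=1: 0.6667, K=2: 1.1111.
K = 2 is the first length at which the sum reaches 1.0000.

2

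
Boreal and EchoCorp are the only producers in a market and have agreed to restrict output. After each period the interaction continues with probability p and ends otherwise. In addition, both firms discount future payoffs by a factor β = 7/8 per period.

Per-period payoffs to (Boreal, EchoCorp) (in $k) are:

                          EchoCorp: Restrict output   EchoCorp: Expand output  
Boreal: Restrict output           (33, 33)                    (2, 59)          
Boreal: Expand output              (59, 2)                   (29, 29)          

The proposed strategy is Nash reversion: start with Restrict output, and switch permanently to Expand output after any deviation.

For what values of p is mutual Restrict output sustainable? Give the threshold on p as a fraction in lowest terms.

Expected continuation weight on next period's payoff is β·p = 7/8·p, which plays the role of the discount factor.
Cooperation requires 7/8·p ≥ (59−33)/(59−29) = 13/15, hence p ≥ 104/105.

104/105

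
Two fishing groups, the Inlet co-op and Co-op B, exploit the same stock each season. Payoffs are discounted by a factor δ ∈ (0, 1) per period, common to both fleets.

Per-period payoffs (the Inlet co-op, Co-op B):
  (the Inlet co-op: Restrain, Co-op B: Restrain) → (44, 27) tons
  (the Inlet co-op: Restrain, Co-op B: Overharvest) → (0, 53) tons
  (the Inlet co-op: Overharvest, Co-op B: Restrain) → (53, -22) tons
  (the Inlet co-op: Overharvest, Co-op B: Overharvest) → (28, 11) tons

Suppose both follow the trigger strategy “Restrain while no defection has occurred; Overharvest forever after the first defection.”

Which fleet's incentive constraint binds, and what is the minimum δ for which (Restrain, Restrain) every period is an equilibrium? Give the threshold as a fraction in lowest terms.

For the Inlet co-op: deviation gain 53−44 = 9, per-period punishment loss 44−28 = 16. IC gives δ ≥ 9/25.
For Co-op B: gain 26, loss 16 per period, so δ ≥ 26/42 = 13/21.
The tighter constraint is Co-op B's, so cooperation needs δ ≥ 13/21.

Co-op B; δ ≥ 13/21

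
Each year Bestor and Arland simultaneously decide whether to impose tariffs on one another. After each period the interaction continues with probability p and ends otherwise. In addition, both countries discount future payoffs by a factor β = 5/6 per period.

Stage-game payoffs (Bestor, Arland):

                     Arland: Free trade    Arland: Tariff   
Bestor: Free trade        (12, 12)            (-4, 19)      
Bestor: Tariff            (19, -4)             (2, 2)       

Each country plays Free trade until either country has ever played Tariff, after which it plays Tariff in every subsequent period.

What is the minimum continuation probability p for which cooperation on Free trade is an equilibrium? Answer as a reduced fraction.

42/85

With continuation probability p and discount β, the effective per-period discount factor is βp.
Grim-trigger IC: βp ≥ (19−12)/(19−2) = 7/17.
So p ≥ (7/17)/(5/6) = 42/85.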